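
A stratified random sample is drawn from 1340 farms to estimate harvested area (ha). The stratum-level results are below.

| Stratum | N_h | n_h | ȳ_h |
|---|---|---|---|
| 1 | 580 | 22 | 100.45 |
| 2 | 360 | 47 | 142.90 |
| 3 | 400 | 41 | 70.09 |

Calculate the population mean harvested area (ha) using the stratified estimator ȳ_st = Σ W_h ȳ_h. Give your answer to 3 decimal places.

N = Σ N_h = 1340. Stratum weights W_h = N_h/N.
ȳ_st = (580·100.45 + 360·142.90 + 400·70.09) / 1340 = 102.79179

ȳ_st ≈ 102.792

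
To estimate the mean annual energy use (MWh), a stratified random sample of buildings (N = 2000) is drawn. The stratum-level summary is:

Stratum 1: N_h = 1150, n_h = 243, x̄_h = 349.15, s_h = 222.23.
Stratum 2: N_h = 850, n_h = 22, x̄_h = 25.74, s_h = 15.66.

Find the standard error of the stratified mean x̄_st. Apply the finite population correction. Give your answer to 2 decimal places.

SE(x̄_st) ≈ 7.41

V̂(x̄_st) = Σ W_h² (1 − n_h/N_h) s_h²/n_h, with W_h = N_h/N and N = 2000:
  stratum 1: (1150/2000)²·(1 − 243/1150)·222.23²/243 = 52.9961
  stratum 2: (850/2000)²·(1 − 22/850)·15.66²/22 = 1.96133
V̂(x̄_st) = 54.9575
SE(x̄_st) = √54.9575 = 7.41333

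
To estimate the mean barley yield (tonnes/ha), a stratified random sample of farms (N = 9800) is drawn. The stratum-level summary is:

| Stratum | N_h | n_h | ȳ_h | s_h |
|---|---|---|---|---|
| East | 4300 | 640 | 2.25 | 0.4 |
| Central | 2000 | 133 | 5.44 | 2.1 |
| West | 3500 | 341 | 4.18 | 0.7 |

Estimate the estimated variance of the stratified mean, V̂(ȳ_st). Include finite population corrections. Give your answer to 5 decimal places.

V̂(ȳ_st) ≈ 0.00150

V̂(ȳ_st) = Σ W_h² (1 − n_h/N_h) s_h²/n_h, with W_h = N_h/N and N = 9800:
  stratum East: (4300/9800)²·(1 − 640/4300)·0.4²/640 = 4.09673e-05
  stratum Central: (2000/9800)²·(1 − 133/2000)·2.1²/133 = 0.00128917
  stratum West: (3500/9800)²·(1 − 341/3500)·0.7²/341 = 0.000165427
V̂(ȳ_st) = 0.00149556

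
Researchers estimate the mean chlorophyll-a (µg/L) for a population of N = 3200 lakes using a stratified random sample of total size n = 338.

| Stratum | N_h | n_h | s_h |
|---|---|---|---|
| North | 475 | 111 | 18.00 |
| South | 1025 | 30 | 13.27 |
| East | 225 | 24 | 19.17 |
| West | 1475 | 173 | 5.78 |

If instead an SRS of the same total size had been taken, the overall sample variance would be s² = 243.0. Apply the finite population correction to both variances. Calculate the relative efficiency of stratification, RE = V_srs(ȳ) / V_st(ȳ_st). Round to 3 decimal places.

V̂(ȳ_st) = Σ W_h² (1 − n_h/N_h) s_h²/n_h, with W_h = N_h/N and N = 3200:
  stratum North: (475/3200)²·(1 − 111/475)·18.00²/111 = 0.0492853
  stratum South: (1025/3200)²·(1 − 30/1025)·13.27²/30 = 0.584612
  stratum East: (225/3200)²·(1 − 24/225)·19.17²/24 = 0.0676257
  stratum West: (1475/3200)²·(1 − 173/1475)·5.78²/173 = 0.036217
V_st = 0.73774
V_srs = (1 − 338/3200)·243.0/338 = 0.642997
Relative efficiency = V_srs / V_st = 0.642997/0.73774 = 0.8716

RE ≈ 0.872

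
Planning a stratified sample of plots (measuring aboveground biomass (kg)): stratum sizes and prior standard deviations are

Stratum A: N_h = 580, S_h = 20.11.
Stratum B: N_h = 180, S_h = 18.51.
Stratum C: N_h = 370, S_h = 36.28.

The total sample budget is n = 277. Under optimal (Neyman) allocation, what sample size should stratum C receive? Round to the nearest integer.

Neyman allocation: n_h = n · N_h S_h / Σ N_i S_i, with n = 277.
  stratum A: N_h·S_h = 580·20.11 = 11663.80
  stratum B: N_h·S_h = 180·18.51 = 3331.80
  stratum C: N_h·S_h = 370·36.28 = 13423.60
Σ N_h S_h = 28419.20
n for stratum C = 277·13423.60/28419.20 = 130.839 → 131

131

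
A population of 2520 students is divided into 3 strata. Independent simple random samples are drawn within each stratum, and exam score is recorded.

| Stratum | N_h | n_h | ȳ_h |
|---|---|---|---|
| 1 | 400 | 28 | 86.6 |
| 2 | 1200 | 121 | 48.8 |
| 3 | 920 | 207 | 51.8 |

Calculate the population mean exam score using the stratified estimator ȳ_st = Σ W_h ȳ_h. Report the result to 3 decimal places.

ȳ_st ≈ 55.895

N = Σ N_h = 2520. Stratum weights W_h = N_h/N.
ȳ_st = (400·86.6 + 1200·48.8 + 920·51.8) / 2520 = 55.89524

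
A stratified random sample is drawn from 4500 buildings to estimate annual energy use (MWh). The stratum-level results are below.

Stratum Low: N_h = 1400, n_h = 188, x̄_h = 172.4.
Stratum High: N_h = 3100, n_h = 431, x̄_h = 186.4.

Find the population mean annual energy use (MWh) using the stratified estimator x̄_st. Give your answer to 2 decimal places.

N = Σ N_h = 4500. Stratum weights W_h = N_h/N.
x̄_st = (1400·172.4 + 3100·186.4) / 4500 = 182.0444

x̄_st ≈ 182.04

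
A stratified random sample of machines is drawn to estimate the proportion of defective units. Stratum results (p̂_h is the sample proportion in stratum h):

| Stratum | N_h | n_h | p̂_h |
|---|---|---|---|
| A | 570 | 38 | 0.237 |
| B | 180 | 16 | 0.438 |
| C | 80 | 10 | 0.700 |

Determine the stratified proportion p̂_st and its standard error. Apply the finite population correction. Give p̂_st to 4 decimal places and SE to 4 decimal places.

p̂_st ≈ 0.3252, SE ≈ 0.0552

N = 830; stratum weights W_h = N_h/N.
p̂_st = Σ W_h p̂_h = (570·0.237 + 180·0.438 + 80·0.700)/830 = 0.32522
V̂(p̂_st) = Σ W_h² (1 − n_h/N_h) p̂_h(1−p̂_h)/(n_h−1):
  stratum A: (570/830)²·(1 − 38/570)·0.237·0.763/37 = 0.0021513
  stratum B: (180/830)²·(1 − 16/180)·0.438·0.562/15 = 0.000703201
  stratum C: (80/830)²·(1 − 10/80)·0.700·0.300/9 = 0.000189674
V̂(p̂_st) = 0.00304418; SE = √V̂ = 0.0551741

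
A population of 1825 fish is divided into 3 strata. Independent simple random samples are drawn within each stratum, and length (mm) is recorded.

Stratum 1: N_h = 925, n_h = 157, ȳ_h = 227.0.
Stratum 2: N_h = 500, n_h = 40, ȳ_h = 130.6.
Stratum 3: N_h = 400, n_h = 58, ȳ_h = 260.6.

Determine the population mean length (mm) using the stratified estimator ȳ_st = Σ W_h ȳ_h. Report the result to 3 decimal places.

N = Σ N_h = 1825. Stratum weights W_h = N_h/N.
ȳ_st = (925·227.0 + 500·130.6 + 400·260.6) / 1825 = 207.95342

ȳ_st ≈ 207.953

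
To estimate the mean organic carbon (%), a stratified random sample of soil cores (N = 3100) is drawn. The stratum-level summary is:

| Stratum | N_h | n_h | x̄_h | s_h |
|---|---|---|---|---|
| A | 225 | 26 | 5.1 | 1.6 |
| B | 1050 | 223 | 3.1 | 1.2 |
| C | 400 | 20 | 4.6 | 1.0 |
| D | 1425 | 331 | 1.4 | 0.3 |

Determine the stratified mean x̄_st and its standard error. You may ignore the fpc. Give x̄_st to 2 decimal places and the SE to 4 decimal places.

x̄_st ≈ 2.66, SE ≈ 0.0464

x̄_st = Σ W_h x̄_h = (225·5.1 + 1050·3.1 + 400·4.6 + 1425·1.4)/3100 = 2.65726
V̂(x̄_st) = Σ W_h² s_h²/n_h, with W_h = N_h/N and N = 3100:
  stratum A: (225/3100)²·1.6²/26 = 0.00051869
  stratum B: (1050/3100)²·1.2²/223 = 0.00074082
  stratum C: (400/3100)²·1.0²/20 = 0.000832466
  stratum D: (1425/3100)²·0.3²/331 = 5.74541e-05
V̂(x̄_st) = 0.00214943
SE(x̄_st) = √0.00214943 = 0.046362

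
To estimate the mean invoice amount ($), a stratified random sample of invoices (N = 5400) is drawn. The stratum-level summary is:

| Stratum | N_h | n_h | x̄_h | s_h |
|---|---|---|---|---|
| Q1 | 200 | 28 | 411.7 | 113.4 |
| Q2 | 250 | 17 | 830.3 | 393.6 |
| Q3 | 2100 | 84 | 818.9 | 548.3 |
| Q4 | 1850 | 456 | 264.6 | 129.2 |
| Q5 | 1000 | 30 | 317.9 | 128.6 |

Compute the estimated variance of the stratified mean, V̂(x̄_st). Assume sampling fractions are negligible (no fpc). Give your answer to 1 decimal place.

V̂(x̄_st) ≈ 584.6

V̂(x̄_st) = Σ W_h² s_h²/n_h, with W_h = N_h/N and N = 5400:
  stratum Q1: (200/5400)²·113.4²/28 = 0.63
  stratum Q2: (250/5400)²·393.6²/17 = 19.5323
  stratum Q3: (2100/5400)²·548.3²/84 = 541.263
  stratum Q4: (1850/5400)²·129.2²/456 = 4.29651
  stratum Q5: (1000/5400)²·128.6²/30 = 18.9048
V̂(x̄_st) = 584.627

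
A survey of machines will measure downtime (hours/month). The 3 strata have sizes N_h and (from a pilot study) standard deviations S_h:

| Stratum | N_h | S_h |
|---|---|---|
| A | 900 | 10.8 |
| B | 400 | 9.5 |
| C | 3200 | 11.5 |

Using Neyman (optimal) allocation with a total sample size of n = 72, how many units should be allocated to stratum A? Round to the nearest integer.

14

Neyman allocation: n_h = n · N_h S_h / Σ N_i S_i, with n = 72.
  stratum A: N_h·S_h = 900·10.8 = 9720.00
  stratum B: N_h·S_h = 400·9.5 = 3800.00
  stratum C: N_h·S_h = 3200·11.5 = 36800.00
Σ N_h S_h = 50320.00
n for stratum A = 72·9720.00/50320.00 = 13.908 → 14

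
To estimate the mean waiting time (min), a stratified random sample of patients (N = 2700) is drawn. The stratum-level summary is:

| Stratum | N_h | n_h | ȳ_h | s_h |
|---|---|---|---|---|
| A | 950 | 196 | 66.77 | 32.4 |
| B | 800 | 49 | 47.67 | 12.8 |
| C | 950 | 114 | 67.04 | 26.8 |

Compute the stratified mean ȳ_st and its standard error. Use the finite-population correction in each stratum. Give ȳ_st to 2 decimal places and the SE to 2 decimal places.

ȳ_st = Σ W_h ȳ_h = (950·66.77 + 800·47.67 + 950·67.04)/2700 = 61.20574
V̂(ȳ_st) = Σ W_h² (1 − n_h/N_h) s_h²/n_h, with W_h = N_h/N and N = 2700:
  stratum A: (950/2700)²·(1 − 196/950)·32.4²/196 = 0.526261
  stratum B: (800/2700)²·(1 − 49/800)·12.8²/49 = 0.275566
  stratum C: (950/2700)²·(1 − 114/950)·26.8²/114 = 0.686384
V̂(ȳ_st) = 1.48821
SE(ȳ_st) = √1.48821 = 1.21992

ȳ_st ≈ 61.21, SE ≈ 1.22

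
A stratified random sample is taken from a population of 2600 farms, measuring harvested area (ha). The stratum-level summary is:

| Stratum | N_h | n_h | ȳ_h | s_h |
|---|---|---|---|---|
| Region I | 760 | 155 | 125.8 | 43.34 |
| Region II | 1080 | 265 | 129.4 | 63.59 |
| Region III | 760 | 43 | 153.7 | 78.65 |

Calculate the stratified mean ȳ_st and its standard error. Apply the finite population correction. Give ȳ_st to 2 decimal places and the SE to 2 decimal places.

ȳ_st = Σ W_h ȳ_h = (760·125.8 + 1080·129.4 + 760·153.7)/2600 = 135.45077
V̂(ȳ_st) = Σ W_h² (1 − n_h/N_h) s_h²/n_h, with W_h = N_h/N and N = 2600:
  stratum Region I: (760/2600)²·(1 − 155/760)·43.34²/155 = 0.824268
  stratum Region II: (1080/2600)²·(1 − 265/1080)·63.59²/265 = 1.98686
  stratum Region III: (760/2600)²·(1 − 43/760)·78.65²/43 = 11.5962
V̂(ȳ_st) = 14.4073
SE(ȳ_st) = √14.4073 = 3.7957

ȳ_st ≈ 135.45, SE ≈ 3.80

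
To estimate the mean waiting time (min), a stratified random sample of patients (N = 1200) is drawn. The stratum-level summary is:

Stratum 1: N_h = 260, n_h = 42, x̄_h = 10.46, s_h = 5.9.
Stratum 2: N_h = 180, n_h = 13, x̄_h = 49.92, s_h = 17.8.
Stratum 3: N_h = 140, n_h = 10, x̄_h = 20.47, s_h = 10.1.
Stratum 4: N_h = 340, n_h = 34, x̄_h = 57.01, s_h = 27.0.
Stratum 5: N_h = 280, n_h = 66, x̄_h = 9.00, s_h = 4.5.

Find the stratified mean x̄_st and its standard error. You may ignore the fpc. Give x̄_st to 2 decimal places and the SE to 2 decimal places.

x̄_st ≈ 30.40, SE ≈ 1.57

x̄_st = Σ W_h x̄_h = (260·10.46 + 180·49.92 + 140·20.47 + 340·57.01 + 280·9.00)/1200 = 30.39533
V̂(x̄_st) = Σ W_h² s_h²/n_h, with W_h = N_h/N and N = 1200:
  stratum 1: (260/1200)²·5.9²/42 = 0.038908
  stratum 2: (180/1200)²·17.8²/13 = 0.548377
  stratum 3: (140/1200)²·10.1²/10 = 0.138847
  stratum 4: (340/1200)²·27.0²/34 = 1.72125
  stratum 5: (280/1200)²·4.5²/66 = 0.0167045
V̂(x̄_st) = 2.46409
SE(x̄_st) = √2.46409 = 1.56974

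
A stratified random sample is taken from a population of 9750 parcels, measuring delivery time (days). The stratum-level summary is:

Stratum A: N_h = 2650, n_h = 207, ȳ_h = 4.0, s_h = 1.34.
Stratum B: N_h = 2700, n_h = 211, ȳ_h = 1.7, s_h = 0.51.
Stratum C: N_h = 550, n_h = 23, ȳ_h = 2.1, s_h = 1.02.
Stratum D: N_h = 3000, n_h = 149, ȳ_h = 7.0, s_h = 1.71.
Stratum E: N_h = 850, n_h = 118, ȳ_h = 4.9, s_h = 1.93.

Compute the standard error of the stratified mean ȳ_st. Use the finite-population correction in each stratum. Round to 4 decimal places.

SE(ȳ_st) ≈ 0.0528

V̂(ȳ_st) = Σ W_h² (1 − n_h/N_h) s_h²/n_h, with W_h = N_h/N and N = 9750:
  stratum A: (2650/9750)²·(1 − 207/2650)·1.34²/207 = 0.000590744
  stratum B: (2700/9750)²·(1 − 211/2700)·0.51²/211 = 8.7144e-05
  stratum C: (550/9750)²·(1 − 23/550)·1.02²/23 = 0.000137923
  stratum D: (3000/9750)²·(1 − 149/3000)·1.71²/149 = 0.00176569
  stratum E: (850/9750)²·(1 − 118/850)·1.93²/118 = 0.000206611
V̂(ȳ_st) = 0.00278811
SE(ȳ_st) = √0.00278811 = 0.0528026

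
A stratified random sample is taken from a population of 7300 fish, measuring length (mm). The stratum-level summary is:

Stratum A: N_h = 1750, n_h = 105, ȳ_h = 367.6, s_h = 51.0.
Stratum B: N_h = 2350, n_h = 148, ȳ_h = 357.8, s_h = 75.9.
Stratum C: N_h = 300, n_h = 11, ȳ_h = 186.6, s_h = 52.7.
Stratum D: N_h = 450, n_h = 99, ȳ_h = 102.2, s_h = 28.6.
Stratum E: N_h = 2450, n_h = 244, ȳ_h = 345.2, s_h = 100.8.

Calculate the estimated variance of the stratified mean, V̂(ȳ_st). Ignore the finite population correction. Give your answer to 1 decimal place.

V̂(ȳ_st) ≈ 10.6

V̂(ȳ_st) = Σ W_h² s_h²/n_h, with W_h = N_h/N and N = 7300:
  stratum A: (1750/7300)²·51.0²/105 = 1.42358
  stratum B: (2350/7300)²·75.9²/148 = 4.03378
  stratum C: (300/7300)²·52.7²/11 = 0.426408
  stratum D: (450/7300)²·28.6²/99 = 0.0313961
  stratum E: (2450/7300)²·100.8²/244 = 4.69048
V̂(ȳ_st) = 10.6056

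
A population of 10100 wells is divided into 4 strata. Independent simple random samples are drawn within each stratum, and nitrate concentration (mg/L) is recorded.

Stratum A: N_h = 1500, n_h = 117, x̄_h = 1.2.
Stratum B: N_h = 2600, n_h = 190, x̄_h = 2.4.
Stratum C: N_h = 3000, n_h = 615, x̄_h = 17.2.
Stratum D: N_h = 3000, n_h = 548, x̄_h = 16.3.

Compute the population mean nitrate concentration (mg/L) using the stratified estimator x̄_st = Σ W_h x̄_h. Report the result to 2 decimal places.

N = Σ N_h = 10100. Stratum weights W_h = N_h/N.
x̄_st = (1500·1.2 + 2600·2.4 + 3000·17.2 + 3000·16.3) / 10100 = 10.7465

x̄_st ≈ 10.75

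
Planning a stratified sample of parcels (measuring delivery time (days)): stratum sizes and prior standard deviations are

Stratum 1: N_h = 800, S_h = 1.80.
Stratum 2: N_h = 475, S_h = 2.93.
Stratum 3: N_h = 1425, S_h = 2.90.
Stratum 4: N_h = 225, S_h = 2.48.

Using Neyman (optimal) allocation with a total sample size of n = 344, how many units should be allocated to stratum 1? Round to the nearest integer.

66

Neyman allocation: n_h = n · N_h S_h / Σ N_i S_i, with n = 344.
  stratum 1: N_h·S_h = 800·1.80 = 1440.00
  stratum 2: N_h·S_h = 475·2.93 = 1391.75
  stratum 3: N_h·S_h = 1425·2.90 = 4132.50
  stratum 4: N_h·S_h = 225·2.48 = 558.00
Σ N_h S_h = 7522.25
n for stratum 1 = 344·1440.00/7522.25 = 65.853 → 66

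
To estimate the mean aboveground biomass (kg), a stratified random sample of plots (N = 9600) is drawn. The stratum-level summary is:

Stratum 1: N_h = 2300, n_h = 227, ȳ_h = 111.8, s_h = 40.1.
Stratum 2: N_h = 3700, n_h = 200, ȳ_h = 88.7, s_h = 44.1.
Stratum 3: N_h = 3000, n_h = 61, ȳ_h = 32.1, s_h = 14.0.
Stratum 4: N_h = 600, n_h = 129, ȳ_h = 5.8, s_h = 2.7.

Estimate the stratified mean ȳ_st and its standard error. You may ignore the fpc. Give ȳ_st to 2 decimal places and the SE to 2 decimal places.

ȳ_st = Σ W_h ȳ_h = (2300·111.8 + 3700·88.7 + 3000·32.1 + 600·5.8)/9600 = 71.36562
V̂(ȳ_st) = Σ W_h² s_h²/n_h, with W_h = N_h/N and N = 9600:
  stratum 1: (2300/9600)²·40.1²/227 = 0.406608
  stratum 2: (3700/9600)²·44.1²/200 = 1.44447
  stratum 3: (3000/9600)²·14.0²/61 = 0.313781
  stratum 4: (600/9600)²·2.7²/129 = 0.000220749
V̂(ȳ_st) = 2.16508
SE(ȳ_st) = √2.16508 = 1.47142

ȳ_st ≈ 71.37, SE ≈ 1.47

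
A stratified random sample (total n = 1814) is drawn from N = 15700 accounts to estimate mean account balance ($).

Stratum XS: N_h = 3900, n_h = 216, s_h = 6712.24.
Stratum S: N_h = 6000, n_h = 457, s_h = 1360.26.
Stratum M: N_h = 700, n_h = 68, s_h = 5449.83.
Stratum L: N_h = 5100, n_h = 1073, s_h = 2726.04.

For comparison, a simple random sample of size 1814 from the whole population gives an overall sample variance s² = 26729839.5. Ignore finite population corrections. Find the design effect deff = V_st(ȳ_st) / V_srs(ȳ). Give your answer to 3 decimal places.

deff ≈ 1.022

V̂(ȳ_st) = Σ W_h² s_h²/n_h, with W_h = N_h/N and N = 15700:
  stratum XS: (3900/15700)²·6712.24²/216 = 12871
  stratum S: (6000/15700)²·1360.26²/457 = 591.331
  stratum M: (700/15700)²·5449.83²/68 = 868.268
  stratum L: (5100/15700)²·2726.04²/1073 = 730.812
V_st = 15061.4
V_srs = s²/n = 26729839.5/1814 = 14735.3
deff = V_st / V_srs = 15061.4/14735.3 = 1.0221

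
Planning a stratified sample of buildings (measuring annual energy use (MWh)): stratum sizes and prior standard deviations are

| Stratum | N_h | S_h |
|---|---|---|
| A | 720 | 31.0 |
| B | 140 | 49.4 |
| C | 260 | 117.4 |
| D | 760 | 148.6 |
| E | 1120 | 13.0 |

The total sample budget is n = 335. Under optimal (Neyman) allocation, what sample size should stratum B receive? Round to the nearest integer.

Neyman allocation: n_h = n · N_h S_h / Σ N_i S_i, with n = 335.
  stratum A: N_h·S_h = 720·31.0 = 22320.00
  stratum B: N_h·S_h = 140·49.4 = 6916.00
  stratum C: N_h·S_h = 260·117.4 = 30524.00
  stratum D: N_h·S_h = 760·148.6 = 112936.00
  stratum E: N_h·S_h = 1120·13.0 = 14560.00
Σ N_h S_h = 187256.00
n for stratum B = 335·6916.00/187256.00 = 12.373 → 12

12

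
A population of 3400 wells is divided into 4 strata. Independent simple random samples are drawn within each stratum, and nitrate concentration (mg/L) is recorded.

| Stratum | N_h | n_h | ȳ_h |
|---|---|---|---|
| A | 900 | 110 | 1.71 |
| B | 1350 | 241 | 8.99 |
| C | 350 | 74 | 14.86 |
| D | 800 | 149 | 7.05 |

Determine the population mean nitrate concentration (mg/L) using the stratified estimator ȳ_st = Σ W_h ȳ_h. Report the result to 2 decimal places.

N = Σ N_h = 3400. Stratum weights W_h = N_h/N.
ȳ_st = (900·1.71 + 1350·8.99 + 350·14.86 + 800·7.05) / 3400 = 7.2107

ȳ_st ≈ 7.21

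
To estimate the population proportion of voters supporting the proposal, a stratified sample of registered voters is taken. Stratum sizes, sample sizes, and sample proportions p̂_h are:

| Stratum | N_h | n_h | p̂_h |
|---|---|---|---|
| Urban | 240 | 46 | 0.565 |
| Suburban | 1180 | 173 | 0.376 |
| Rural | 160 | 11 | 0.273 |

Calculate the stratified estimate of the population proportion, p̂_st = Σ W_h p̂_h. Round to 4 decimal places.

N = 1580; stratum weights W_h = N_h/N.
p̂_st = Σ W_h p̂_h = (240·0.565 + 1180·0.376 + 160·0.273)/1580 = 0.39428

p̂_st ≈ 0.3943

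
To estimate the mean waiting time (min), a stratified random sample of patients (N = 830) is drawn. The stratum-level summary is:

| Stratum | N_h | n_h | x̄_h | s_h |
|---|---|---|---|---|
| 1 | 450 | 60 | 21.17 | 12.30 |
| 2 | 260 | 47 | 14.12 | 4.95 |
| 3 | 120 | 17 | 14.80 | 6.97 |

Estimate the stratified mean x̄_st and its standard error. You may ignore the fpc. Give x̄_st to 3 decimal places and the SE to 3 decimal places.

x̄_st ≈ 18.041, SE ≈ 0.923

x̄_st = Σ W_h x̄_h = (450·21.17 + 260·14.12 + 120·14.80)/830 = 18.04060
V̂(x̄_st) = Σ W_h² s_h²/n_h, with W_h = N_h/N and N = 830:
  stratum 1: (450/830)²·12.30²/60 = 0.741187
  stratum 2: (260/830)²·4.95²/47 = 0.0511568
  stratum 3: (120/830)²·6.97²/17 = 0.0597342
V̂(x̄_st) = 0.852078
SE(x̄_st) = √0.852078 = 0.923081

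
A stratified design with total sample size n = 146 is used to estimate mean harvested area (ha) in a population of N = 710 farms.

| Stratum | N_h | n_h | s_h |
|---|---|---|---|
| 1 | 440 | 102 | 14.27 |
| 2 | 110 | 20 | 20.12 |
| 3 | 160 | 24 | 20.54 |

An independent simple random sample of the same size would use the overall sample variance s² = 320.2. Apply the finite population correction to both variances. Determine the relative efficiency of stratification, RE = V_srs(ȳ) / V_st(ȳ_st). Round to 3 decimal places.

RE ≈ 0.998

V̂(ȳ_st) = Σ W_h² (1 − n_h/N_h) s_h²/n_h, with W_h = N_h/N and N = 710:
  stratum 1: (440/710)²·(1 − 102/440)·14.27²/102 = 0.58898
  stratum 2: (110/710)²·(1 − 20/110)·20.12²/20 = 0.397507
  stratum 3: (160/710)²·(1 − 24/160)·20.54²/24 = 0.758808
V_st = 1.74529
V_srs = (1 − 146/710)·320.2/146 = 1.74216
Relative efficiency = V_srs / V_st = 1.74216/1.74529 = 0.9982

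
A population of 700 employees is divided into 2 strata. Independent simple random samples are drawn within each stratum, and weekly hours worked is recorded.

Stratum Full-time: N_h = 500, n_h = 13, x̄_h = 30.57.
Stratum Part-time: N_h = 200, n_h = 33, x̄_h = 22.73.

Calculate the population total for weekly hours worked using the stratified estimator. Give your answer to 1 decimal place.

τ̂_st ≈ 19831.0

τ̂_st = Σ N_h x̄_h = 500·30.57 + 200·22.73 = 19831.0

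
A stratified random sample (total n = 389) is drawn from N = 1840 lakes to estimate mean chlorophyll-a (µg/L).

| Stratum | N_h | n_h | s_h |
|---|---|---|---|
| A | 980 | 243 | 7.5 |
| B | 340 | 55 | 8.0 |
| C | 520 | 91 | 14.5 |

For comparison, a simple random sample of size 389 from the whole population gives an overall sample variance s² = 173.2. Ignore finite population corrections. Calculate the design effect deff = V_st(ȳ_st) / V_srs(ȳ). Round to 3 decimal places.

V̂(ȳ_st) = Σ W_h² s_h²/n_h, with W_h = N_h/N and N = 1840:
  stratum A: (980/1840)²·7.5²/243 = 0.0656648
  stratum B: (340/1840)²·8.0²/55 = 0.0397319
  stratum C: (520/1840)²·14.5²/91 = 0.184529
V_st = 0.289926
V_srs = s²/n = 173.2/389 = 0.445244
deff = V_st / V_srs = 0.289926/0.445244 = 0.6512

deff ≈ 0.651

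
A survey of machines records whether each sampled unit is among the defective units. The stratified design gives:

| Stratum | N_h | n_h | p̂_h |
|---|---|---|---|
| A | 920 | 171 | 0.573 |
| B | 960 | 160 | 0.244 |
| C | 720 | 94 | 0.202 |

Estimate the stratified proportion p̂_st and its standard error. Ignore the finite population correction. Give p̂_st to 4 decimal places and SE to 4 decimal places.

p̂_st ≈ 0.3488, SE ≈ 0.0217

N = 2600; stratum weights W_h = N_h/N.
p̂_st = Σ W_h p̂_h = (920·0.573 + 960·0.244 + 720·0.202)/2600 = 0.34878
V̂(p̂_st) = Σ W_h² p̂_h(1−p̂_h)/(n_h−1):
  stratum A: (920/2600)²·0.573·0.427/170 = 0.000180203
  stratum B: (960/2600)²·0.244·0.756/159 = 0.000158165
  stratum C: (720/2600)²·0.202·0.798/93 = 0.00013292
V̂(p̂_st) = 0.000471288; SE = √V̂ = 0.0217092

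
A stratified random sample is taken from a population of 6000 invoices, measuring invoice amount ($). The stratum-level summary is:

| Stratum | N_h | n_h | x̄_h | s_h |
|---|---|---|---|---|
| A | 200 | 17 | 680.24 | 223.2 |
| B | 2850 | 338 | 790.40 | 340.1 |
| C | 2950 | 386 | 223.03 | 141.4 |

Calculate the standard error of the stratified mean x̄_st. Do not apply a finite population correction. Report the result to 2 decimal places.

V̂(x̄_st) = Σ W_h² s_h²/n_h, with W_h = N_h/N and N = 6000:
  stratum A: (200/6000)²·223.2²/17 = 3.25609
  stratum B: (2850/6000)²·340.1²/338 = 77.2118
  stratum C: (2950/6000)²·141.4²/386 = 12.5214
V̂(x̄_st) = 92.9893
SE(x̄_st) = √92.9893 = 9.6431

SE(x̄_st) ≈ 9.64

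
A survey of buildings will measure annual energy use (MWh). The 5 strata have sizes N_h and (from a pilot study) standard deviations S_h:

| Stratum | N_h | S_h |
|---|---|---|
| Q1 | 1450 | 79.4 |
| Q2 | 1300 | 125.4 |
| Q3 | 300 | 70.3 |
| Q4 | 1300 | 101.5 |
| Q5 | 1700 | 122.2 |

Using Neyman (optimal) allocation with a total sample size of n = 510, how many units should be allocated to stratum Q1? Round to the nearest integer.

Neyman allocation: n_h = n · N_h S_h / Σ N_i S_i, with n = 510.
  stratum Q1: N_h·S_h = 1450·79.4 = 115130.00
  stratum Q2: N_h·S_h = 1300·125.4 = 163020.00
  stratum Q3: N_h·S_h = 300·70.3 = 21090.00
  stratum Q4: N_h·S_h = 1300·101.5 = 131950.00
  stratum Q5: N_h·S_h = 1700·122.2 = 207740.00
Σ N_h S_h = 638930.00
n for stratum Q1 = 510·115130.00/638930.00 = 91.898 → 92

92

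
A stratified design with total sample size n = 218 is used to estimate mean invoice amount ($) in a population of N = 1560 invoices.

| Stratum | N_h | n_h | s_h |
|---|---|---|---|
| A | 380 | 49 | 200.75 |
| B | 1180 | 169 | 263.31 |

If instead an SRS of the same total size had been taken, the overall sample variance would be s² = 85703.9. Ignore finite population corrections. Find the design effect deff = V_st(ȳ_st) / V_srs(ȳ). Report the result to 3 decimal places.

deff ≈ 0.721

V̂(ȳ_st) = Σ W_h² s_h²/n_h, with W_h = N_h/N and N = 1560:
  stratum A: (380/1560)²·200.75²/49 = 48.8015
  stratum B: (1180/1560)²·263.31²/169 = 234.727
V_st = 283.528
V_srs = s²/n = 85703.9/218 = 393.137
deff = V_st / V_srs = 283.528/393.137 = 0.7212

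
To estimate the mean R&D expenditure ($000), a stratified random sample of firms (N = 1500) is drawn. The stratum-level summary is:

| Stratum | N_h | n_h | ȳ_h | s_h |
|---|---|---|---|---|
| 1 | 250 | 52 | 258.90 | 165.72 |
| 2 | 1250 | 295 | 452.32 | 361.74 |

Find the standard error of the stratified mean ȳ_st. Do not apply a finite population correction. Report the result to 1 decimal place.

SE(ȳ_st) ≈ 18.0

V̂(ȳ_st) = Σ W_h² s_h²/n_h, with W_h = N_h/N and N = 1500:
  stratum 1: (250/1500)²·165.72²/52 = 14.6705
  stratum 2: (1250/1500)²·361.74²/295 = 308.041
V̂(ȳ_st) = 322.711
SE(ȳ_st) = √322.711 = 17.9642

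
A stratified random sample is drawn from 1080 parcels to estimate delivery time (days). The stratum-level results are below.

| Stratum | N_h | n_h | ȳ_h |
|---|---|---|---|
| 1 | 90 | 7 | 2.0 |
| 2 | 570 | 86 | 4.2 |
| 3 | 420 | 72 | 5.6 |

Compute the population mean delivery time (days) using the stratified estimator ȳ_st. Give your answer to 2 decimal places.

N = Σ N_h = 1080. Stratum weights W_h = N_h/N.
ȳ_st = (90·2.0 + 570·4.2 + 420·5.6) / 1080 = 4.5611

ȳ_st ≈ 4.56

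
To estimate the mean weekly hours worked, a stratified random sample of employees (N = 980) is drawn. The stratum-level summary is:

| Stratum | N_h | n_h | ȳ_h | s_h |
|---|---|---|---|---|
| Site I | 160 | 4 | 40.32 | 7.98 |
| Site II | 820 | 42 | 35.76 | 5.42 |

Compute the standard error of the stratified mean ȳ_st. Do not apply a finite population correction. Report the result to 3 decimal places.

V̂(ȳ_st) = Σ W_h² s_h²/n_h, with W_h = N_h/N and N = 980:
  stratum Site I: (160/980)²·7.98²/4 = 0.424359
  stratum Site II: (820/980)²·5.42²/42 = 0.489694
V̂(ȳ_st) = 0.914053
SE(ȳ_st) = √0.914053 = 0.956061

SE(ȳ_st) ≈ 0.956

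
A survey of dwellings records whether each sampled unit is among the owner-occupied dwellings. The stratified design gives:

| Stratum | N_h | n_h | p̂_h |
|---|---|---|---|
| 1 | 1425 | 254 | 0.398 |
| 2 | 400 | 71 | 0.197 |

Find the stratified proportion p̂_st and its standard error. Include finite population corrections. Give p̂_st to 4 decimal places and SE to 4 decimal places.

p̂_st ≈ 0.3539, SE ≈ 0.0237

N = 1825; stratum weights W_h = N_h/N.
p̂_st = Σ W_h p̂_h = (1425·0.398 + 400·0.197)/1825 = 0.35395
V̂(p̂_st) = Σ W_h² (1 − n_h/N_h) p̂_h(1−p̂_h)/(n_h−1):
  stratum 1: (1425/1825)²·(1 − 254/1425)·0.398·0.602/253 = 0.000474466
  stratum 2: (400/1825)²·(1 − 71/400)·0.197·0.803/70 = 8.92923e-05
V̂(p̂_st) = 0.000563758; SE = √V̂ = 0.0237436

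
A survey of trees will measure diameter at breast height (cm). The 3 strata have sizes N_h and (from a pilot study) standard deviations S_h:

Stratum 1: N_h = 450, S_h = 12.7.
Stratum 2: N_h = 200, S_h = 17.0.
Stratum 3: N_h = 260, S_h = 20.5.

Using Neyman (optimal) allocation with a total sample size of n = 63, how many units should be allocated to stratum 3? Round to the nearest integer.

23

Neyman allocation: n_h = n · N_h S_h / Σ N_i S_i, with n = 63.
  stratum 1: N_h·S_h = 450·12.7 = 5715.00
  stratum 2: N_h·S_h = 200·17.0 = 3400.00
  stratum 3: N_h·S_h = 260·20.5 = 5330.00
Σ N_h S_h = 14445.00
n for stratum 3 = 63·5330.00/14445.00 = 23.246 → 23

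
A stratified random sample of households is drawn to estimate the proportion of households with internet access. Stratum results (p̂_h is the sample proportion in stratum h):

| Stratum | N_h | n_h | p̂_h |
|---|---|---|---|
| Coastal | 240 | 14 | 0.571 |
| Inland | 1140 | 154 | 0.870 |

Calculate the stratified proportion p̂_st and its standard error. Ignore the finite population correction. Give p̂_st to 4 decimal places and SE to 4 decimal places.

p̂_st ≈ 0.8180, SE ≈ 0.0328

N = 1380; stratum weights W_h = N_h/N.
p̂_st = Σ W_h p̂_h = (240·0.571 + 1140·0.870)/1380 = 0.81800
V̂(p̂_st) = Σ W_h² p̂_h(1−p̂_h)/(n_h−1):
  stratum Coastal: (240/1380)²·0.571·0.429/13 = 0.000569921
  stratum Inland: (1140/1380)²·0.870·0.130/153 = 0.000504455
V̂(p̂_st) = 0.00107438; SE = √V̂ = 0.0327777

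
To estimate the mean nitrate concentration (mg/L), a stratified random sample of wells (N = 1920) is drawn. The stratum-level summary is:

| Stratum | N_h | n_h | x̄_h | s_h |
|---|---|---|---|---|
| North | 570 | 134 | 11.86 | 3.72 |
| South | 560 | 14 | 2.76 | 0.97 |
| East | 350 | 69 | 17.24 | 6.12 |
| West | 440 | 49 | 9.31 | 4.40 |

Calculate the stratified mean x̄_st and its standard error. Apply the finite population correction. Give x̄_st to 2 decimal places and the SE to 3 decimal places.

x̄_st = Σ W_h x̄_h = (570·11.86 + 560·2.76 + 350·17.24 + 440·9.31)/1920 = 9.60219
V̂(x̄_st) = Σ W_h² (1 − n_h/N_h) s_h²/n_h, with W_h = N_h/N and N = 1920:
  stratum North: (570/1920)²·(1 − 134/570)·3.72²/134 = 0.0069621
  stratum South: (560/1920)²·(1 − 14/560)·0.97²/14 = 0.00557434
  stratum East: (350/1920)²·(1 − 69/350)·6.12²/69 = 0.0144819
  stratum West: (440/1920)²·(1 − 49/440)·4.40²/49 = 0.018439
V̂(x̄_st) = 0.0454573
SE(x̄_st) = √0.0454573 = 0.213207

x̄_st ≈ 9.60, SE ≈ 0.213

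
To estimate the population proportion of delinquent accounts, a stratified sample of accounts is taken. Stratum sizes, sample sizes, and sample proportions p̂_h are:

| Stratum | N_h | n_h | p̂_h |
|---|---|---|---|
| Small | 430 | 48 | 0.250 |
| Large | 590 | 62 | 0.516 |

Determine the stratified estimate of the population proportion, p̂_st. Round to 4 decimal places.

N = 1020; stratum weights W_h = N_h/N.
p̂_st = Σ W_h p̂_h = (430·0.250 + 590·0.516)/1020 = 0.40386

p̂_st ≈ 0.4039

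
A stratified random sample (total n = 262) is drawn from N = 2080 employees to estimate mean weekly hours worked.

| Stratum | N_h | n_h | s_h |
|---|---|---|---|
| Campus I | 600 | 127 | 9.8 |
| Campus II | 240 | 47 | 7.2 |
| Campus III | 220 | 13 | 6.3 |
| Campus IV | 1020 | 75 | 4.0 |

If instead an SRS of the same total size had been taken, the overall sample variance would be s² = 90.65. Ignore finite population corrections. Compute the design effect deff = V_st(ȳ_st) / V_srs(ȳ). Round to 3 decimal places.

deff ≈ 0.471

V̂(ȳ_st) = Σ W_h² s_h²/n_h, with W_h = N_h/N and N = 2080:
  stratum Campus I: (600/2080)²·9.8²/127 = 0.0629252
  stratum Campus II: (240/2080)²·7.2²/47 = 0.0146846
  stratum Campus III: (220/2080)²·6.3²/13 = 0.0341552
  stratum Campus IV: (1020/2080)²·4.0²/75 = 0.0513018
V_st = 0.163067
V_srs = s²/n = 90.65/262 = 0.345992
deff = V_st / V_srs = 0.163067/0.345992 = 0.4713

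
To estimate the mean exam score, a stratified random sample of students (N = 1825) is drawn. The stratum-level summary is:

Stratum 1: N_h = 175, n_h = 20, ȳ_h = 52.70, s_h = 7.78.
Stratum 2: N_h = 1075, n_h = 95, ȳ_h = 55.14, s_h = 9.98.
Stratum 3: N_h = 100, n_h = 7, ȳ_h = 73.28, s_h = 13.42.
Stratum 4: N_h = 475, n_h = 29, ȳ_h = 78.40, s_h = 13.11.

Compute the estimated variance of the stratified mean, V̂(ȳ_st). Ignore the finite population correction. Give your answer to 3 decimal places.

V̂(ȳ_st) = Σ W_h² s_h²/n_h, with W_h = N_h/N and N = 1825:
  stratum 1: (175/1825)²·7.78²/20 = 0.0278278
  stratum 2: (1075/1825)²·9.98²/95 = 0.363771
  stratum 3: (100/1825)²·13.42²/7 = 0.0772469
  stratum 4: (475/1825)²·13.11²/29 = 0.401485
V̂(ȳ_st) = 0.870331

V̂(ȳ_st) ≈ 0.870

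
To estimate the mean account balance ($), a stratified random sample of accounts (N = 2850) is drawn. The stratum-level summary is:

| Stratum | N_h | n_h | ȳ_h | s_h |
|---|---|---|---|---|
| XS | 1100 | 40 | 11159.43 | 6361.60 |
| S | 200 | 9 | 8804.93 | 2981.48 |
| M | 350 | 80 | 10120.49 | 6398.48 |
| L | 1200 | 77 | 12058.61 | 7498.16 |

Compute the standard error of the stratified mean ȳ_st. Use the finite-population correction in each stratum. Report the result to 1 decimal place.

SE(ȳ_st) ≈ 526.3

V̂(ȳ_st) = Σ W_h² (1 − n_h/N_h) s_h²/n_h, with W_h = N_h/N and N = 2850:
  stratum XS: (1100/2850)²·(1 − 40/1100)·6361.60²/40 = 145238
  stratum S: (200/2850)²·(1 − 9/200)·2981.48²/9 = 4645.1
  stratum M: (350/2850)²·(1 − 80/350)·6398.48²/80 = 5953.96
  stratum L: (1200/2850)²·(1 − 77/1200)·7498.16²/77 = 121141
V̂(ȳ_st) = 276978
SE(ȳ_st) = √276978 = 526.287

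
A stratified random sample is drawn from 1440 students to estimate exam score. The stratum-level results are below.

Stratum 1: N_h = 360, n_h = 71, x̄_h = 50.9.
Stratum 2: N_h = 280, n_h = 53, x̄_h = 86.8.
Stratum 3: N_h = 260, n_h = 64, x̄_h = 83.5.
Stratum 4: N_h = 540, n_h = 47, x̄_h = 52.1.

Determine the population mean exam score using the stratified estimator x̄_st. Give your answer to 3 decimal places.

N = Σ N_h = 1440. Stratum weights W_h = N_h/N.
x̄_st = (360·50.9 + 280·86.8 + 260·83.5 + 540·52.1) / 1440 = 64.21667

x̄_st ≈ 64.217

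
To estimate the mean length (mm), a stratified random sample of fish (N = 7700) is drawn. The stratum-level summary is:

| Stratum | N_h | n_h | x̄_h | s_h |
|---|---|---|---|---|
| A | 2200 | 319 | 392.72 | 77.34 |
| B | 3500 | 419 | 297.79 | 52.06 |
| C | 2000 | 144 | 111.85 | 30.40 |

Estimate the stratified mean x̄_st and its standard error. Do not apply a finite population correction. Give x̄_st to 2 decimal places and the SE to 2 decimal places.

x̄_st = Σ W_h x̄_h = (2200·392.72 + 3500·297.79 + 2000·111.85)/7700 = 276.61675
V̂(x̄_st) = Σ W_h² s_h²/n_h, with W_h = N_h/N and N = 7700:
  stratum A: (2200/7700)²·77.34²/319 = 1.53067
  stratum B: (3500/7700)²·52.06²/419 = 1.33644
  stratum C: (2000/7700)²·30.40²/144 = 0.432975
V̂(x̄_st) = 3.30008
SE(x̄_st) = √3.30008 = 1.81661

x̄_st ≈ 276.62, SE ≈ 1.82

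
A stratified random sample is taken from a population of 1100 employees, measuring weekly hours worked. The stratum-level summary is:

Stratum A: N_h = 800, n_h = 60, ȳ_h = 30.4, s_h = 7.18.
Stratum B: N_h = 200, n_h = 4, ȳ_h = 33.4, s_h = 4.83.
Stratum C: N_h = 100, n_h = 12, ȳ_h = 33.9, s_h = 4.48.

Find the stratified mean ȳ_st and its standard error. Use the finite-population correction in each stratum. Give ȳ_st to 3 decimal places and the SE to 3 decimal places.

ȳ_st ≈ 31.264, SE ≈ 0.788

ȳ_st = Σ W_h ȳ_h = (800·30.4 + 200·33.4 + 100·33.9)/1100 = 31.26364
V̂(ȳ_st) = Σ W_h² (1 − n_h/N_h) s_h²/n_h, with W_h = N_h/N and N = 1100:
  stratum A: (800/1100)²·(1 − 60/800)·7.18²/60 = 0.420372
  stratum B: (200/1100)²·(1 − 4/200)·4.83²/4 = 0.188945
  stratum C: (100/1100)²·(1 − 12/100)·4.48²/12 = 0.0121639
V̂(ȳ_st) = 0.621481
SE(ȳ_st) = √0.621481 = 0.788341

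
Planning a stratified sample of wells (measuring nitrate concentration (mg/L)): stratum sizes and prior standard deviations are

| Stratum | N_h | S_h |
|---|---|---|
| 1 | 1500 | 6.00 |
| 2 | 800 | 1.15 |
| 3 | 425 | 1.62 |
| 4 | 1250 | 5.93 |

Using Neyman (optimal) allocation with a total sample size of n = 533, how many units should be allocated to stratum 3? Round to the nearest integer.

Neyman allocation: n_h = n · N_h S_h / Σ N_i S_i, with n = 533.
  stratum 1: N_h·S_h = 1500·6.00 = 9000.00
  stratum 2: N_h·S_h = 800·1.15 = 920.00
  stratum 3: N_h·S_h = 425·1.62 = 688.50
  stratum 4: N_h·S_h = 1250·5.93 = 7412.50
Σ N_h S_h = 18021.00
n for stratum 3 = 533·688.50/18021.00 = 20.363 → 20

20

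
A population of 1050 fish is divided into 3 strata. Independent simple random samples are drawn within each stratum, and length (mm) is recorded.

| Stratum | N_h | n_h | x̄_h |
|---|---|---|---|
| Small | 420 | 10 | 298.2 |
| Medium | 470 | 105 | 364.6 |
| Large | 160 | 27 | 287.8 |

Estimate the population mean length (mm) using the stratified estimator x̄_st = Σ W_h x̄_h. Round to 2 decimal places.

x̄_st ≈ 326.34

N = Σ N_h = 1050. Stratum weights W_h = N_h/N.
x̄_st = (420·298.2 + 470·364.6 + 160·287.8) / 1050 = 326.3371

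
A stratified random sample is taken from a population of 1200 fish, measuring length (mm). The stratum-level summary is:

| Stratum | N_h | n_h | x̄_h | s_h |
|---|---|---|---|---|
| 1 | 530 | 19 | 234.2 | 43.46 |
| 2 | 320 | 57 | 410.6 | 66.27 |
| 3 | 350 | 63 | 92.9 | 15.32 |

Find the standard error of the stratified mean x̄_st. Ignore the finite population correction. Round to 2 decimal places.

V̂(x̄_st) = Σ W_h² s_h²/n_h, with W_h = N_h/N and N = 1200:
  stratum 1: (530/1200)²·43.46²/19 = 19.3917
  stratum 2: (320/1200)²·66.27²/57 = 5.47894
  stratum 3: (350/1200)²·15.32²/63 = 0.316921
V̂(x̄_st) = 25.1875
SE(x̄_st) = √25.1875 = 5.01872

SE(x̄_st) ≈ 5.02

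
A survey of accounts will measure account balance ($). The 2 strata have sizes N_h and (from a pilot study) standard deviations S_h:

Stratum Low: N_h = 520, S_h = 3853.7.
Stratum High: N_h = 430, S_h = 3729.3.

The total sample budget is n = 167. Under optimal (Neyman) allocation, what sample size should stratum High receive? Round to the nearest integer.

74

Neyman allocation: n_h = n · N_h S_h / Σ N_i S_i, with n = 167.
  stratum Low: N_h·S_h = 520·3853.7 = 2003924.00
  stratum High: N_h·S_h = 430·3729.3 = 1603599.00
Σ N_h S_h = 3607523.00
n for stratum High = 167·1603599.00/3607523.00 = 74.234 → 74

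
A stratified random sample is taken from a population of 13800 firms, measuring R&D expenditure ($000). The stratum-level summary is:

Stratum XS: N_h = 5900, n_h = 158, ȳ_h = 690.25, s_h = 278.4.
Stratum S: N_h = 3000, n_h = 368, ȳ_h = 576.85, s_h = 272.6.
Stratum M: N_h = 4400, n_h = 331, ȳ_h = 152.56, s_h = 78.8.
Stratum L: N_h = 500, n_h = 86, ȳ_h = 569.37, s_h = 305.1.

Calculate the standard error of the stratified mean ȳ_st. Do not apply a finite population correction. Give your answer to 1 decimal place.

V̂(ȳ_st) = Σ W_h² s_h²/n_h, with W_h = N_h/N and N = 13800:
  stratum XS: (5900/13800)²·278.4²/158 = 89.6659
  stratum S: (3000/13800)²·272.6²/368 = 9.54307
  stratum M: (4400/13800)²·78.8²/331 = 1.90709
  stratum L: (500/13800)²·305.1²/86 = 1.42091
V̂(ȳ_st) = 102.537
SE(ȳ_st) = √102.537 = 10.1261

SE(ȳ_st) ≈ 10.1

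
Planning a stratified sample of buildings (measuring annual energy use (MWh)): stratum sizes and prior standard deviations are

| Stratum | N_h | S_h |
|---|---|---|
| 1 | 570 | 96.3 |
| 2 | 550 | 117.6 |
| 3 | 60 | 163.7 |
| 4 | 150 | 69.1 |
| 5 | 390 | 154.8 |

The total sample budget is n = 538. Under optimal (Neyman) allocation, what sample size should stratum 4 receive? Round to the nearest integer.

Neyman allocation: n_h = n · N_h S_h / Σ N_i S_i, with n = 538.
  stratum 1: N_h·S_h = 570·96.3 = 54891.00
  stratum 2: N_h·S_h = 550·117.6 = 64680.00
  stratum 3: N_h·S_h = 60·163.7 = 9822.00
  stratum 4: N_h·S_h = 150·69.1 = 10365.00
  stratum 5: N_h·S_h = 390·154.8 = 60372.00
Σ N_h S_h = 200130.00
n for stratum 4 = 538·10365.00/200130.00 = 27.864 → 28

28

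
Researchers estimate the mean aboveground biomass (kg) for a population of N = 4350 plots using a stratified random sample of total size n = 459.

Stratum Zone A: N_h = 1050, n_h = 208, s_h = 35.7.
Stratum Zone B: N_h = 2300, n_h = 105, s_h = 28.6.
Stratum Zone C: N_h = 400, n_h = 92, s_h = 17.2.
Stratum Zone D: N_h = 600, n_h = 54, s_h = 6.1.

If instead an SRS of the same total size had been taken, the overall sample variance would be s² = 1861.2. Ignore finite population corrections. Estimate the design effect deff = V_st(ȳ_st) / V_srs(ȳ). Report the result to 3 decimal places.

deff ≈ 0.635

V̂(ȳ_st) = Σ W_h² s_h²/n_h, with W_h = N_h/N and N = 4350:
  stratum Zone A: (1050/4350)²·35.7²/208 = 0.357004
  stratum Zone B: (2300/4350)²·28.6²/105 = 2.17781
  stratum Zone C: (400/4350)²·17.2²/92 = 0.0271901
  stratum Zone D: (600/4350)²·6.1²/54 = 0.0131096
V_st = 2.57511
V_srs = s²/n = 1861.2/459 = 4.0549
deff = V_st / V_srs = 2.57511/4.0549 = 0.6351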